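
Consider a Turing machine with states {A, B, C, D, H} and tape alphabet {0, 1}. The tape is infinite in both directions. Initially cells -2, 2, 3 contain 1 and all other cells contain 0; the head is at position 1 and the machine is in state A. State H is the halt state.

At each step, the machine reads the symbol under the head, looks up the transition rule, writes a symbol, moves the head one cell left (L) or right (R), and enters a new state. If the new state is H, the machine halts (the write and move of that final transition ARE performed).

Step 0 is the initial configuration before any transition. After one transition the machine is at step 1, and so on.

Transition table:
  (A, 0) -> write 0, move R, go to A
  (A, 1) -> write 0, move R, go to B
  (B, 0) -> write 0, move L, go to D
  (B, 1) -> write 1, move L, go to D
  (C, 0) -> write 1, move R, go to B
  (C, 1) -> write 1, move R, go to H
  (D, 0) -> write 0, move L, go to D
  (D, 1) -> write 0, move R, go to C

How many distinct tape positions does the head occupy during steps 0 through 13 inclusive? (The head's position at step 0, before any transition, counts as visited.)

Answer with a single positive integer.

Answer: 6

Derivation:
Step 1: in state A at pos 1, read 0 -> (A,0)->write 0,move R,goto A. Now: state=A, head=2, tape[-3..4]=01000110 (head:      ^)
Step 2: in state A at pos 2, read 1 -> (A,1)->write 0,move R,goto B. Now: state=B, head=3, tape[-3..4]=01000010 (head:       ^)
Step 3: in state B at pos 3, read 1 -> (B,1)->write 1,move L,goto D. Now: state=D, head=2, tape[-3..4]=01000010 (head:      ^)
Step 4: in state D at pos 2, read 0 -> (D,0)->write 0,move L,goto D. Now: state=D, head=1, tape[-3..4]=01000010 (head:     ^)
Step 5: in state D at pos 1, read 0 -> (D,0)->write 0,move L,goto D. Now: state=D, head=0, tape[-3..4]=01000010 (head:    ^)
Step 6: in state D at pos 0, read 0 -> (D,0)->write 0,move L,goto D. Now: state=D, head=-1, tape[-3..4]=01000010 (head:   ^)
Step 7: in state D at pos -1, read 0 -> (D,0)->write 0,move L,goto D. Now: state=D, head=-2, tape[-3..4]=01000010 (head:  ^)
Step 8: in state D at pos -2, read 1 -> (D,1)->write 0,move R,goto C. Now: state=C, head=-1, tape[-3..4]=00000010 (head:   ^)
Step 9: in state C at pos -1, read 0 -> (C,0)->write 1,move R,goto B. Now: state=B, head=0, tape[-3..4]=00100010 (head:    ^)
Step 10: in state B at pos 0, read 0 -> (B,0)->write 0,move L,goto D. Now: state=D, head=-1, tape[-3..4]=00100010 (head:   ^)
Step 11: in state D at pos -1, read 1 -> (D,1)->write 0,move R,goto C. Now: state=C, head=0, tape[-3..4]=00000010 (head:    ^)
Step 12: in state C at pos 0, read 0 -> (C,0)->write 1,move R,goto B. Now: state=B, head=1, tape[-3..4]=00010010 (head:     ^)
Step 13: in state B at pos 1, read 0 -> (B,0)->write 0,move L,goto D. Now: state=D, head=0, tape[-3..4]=00010010 (head:    ^)
Head positions at steps 0..13: starting at 1, distinct positions visited = {-2, -1, 0, 1, 2, 3} -> 6 position(s)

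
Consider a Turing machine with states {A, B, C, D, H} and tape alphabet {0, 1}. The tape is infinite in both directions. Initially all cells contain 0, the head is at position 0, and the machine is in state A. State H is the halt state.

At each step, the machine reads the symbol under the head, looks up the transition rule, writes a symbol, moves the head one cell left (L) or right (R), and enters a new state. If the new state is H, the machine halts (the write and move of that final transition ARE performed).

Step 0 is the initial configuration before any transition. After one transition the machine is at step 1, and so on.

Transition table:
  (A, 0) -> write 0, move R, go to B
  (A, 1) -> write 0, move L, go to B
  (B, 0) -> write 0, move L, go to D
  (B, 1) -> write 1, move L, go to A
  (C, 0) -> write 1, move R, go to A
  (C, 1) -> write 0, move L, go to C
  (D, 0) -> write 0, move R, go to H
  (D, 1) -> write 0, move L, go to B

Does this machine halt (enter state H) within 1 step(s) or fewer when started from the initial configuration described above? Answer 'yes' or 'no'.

Answer: no

Derivation:
Step 1: in state A at pos 0, read 0 -> (A,0)->write 0,move R,goto B. Now: state=B, head=1, tape[-1..2]=0000 (head:   ^)
After 1 step(s): state = B (not H) -> not halted within 1 -> no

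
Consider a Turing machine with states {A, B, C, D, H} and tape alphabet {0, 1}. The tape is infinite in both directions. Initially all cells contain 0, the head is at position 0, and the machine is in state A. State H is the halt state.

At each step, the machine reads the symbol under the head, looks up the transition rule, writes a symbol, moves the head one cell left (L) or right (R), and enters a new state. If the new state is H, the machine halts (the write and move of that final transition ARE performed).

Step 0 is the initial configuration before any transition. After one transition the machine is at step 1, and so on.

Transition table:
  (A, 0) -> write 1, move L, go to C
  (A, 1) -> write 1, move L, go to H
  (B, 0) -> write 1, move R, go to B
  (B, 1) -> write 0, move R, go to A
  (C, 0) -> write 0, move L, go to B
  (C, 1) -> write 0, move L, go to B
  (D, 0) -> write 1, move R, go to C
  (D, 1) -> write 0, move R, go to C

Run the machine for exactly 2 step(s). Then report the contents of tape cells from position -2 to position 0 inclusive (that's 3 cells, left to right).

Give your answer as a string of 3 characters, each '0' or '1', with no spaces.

Answer: 001

Derivation:
Step 1: in state A at pos 0, read 0 -> (A,0)->write 1,move L,goto C. Now: state=C, head=-1, tape[-2..1]=0010 (head:  ^)
Step 2: in state C at pos -1, read 0 -> (C,0)->write 0,move L,goto B. Now: state=B, head=-2, tape[-3..1]=00010 (head:  ^)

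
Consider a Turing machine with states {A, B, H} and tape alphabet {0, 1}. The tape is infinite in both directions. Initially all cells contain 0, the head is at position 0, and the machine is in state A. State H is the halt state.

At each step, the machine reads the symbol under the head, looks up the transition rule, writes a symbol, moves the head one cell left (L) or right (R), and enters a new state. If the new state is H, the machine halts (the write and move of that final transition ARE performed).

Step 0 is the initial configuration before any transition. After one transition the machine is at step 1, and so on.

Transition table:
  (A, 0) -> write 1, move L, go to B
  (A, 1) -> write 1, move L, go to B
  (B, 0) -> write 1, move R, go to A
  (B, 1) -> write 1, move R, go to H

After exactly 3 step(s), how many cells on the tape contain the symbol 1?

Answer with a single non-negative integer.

Answer: 2

Derivation:
Step 1: in state A at pos 0, read 0 -> (A,0)->write 1,move L,goto B. Now: state=B, head=-1, tape[-2..1]=0010 (head:  ^)
Step 2: in state B at pos -1, read 0 -> (B,0)->write 1,move R,goto A. Now: state=A, head=0, tape[-2..1]=0110 (head:   ^)
Step 3: in state A at pos 0, read 1 -> (A,1)->write 1,move L,goto B. Now: state=B, head=-1, tape[-2..1]=0110 (head:  ^)
Cells containing 1 after step 3: {-1, 0} -> 2 cell(s)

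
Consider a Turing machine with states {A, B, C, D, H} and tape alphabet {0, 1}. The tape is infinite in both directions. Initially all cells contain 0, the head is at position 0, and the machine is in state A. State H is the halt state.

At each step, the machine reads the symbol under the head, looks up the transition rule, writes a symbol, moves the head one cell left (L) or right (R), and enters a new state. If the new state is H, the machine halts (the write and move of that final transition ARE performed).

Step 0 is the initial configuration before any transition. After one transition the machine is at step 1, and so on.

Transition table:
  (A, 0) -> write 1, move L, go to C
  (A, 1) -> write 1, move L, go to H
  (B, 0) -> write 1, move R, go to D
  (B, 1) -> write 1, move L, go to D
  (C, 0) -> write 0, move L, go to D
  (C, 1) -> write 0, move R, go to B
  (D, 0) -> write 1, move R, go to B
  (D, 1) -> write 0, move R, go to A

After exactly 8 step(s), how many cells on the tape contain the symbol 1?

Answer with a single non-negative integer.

Step 1: in state A at pos 0, read 0 -> (A,0)->write 1,move L,goto C. Now: state=C, head=-1, tape[-2..1]=0010 (head:  ^)
Step 2: in state C at pos -1, read 0 -> (C,0)->write 0,move L,goto D. Now: state=D, head=-2, tape[-3..1]=00010 (head:  ^)
Step 3: in state D at pos -2, read 0 -> (D,0)->write 1,move R,goto B. Now: state=B, head=-1, tape[-3..1]=01010 (head:   ^)
Step 4: in state B at pos -1, read 0 -> (B,0)->write 1,move R,goto D. Now: state=D, head=0, tape[-3..1]=01110 (head:    ^)
Step 5: in state D at pos 0, read 1 -> (D,1)->write 0,move R,goto A. Now: state=A, head=1, tape[-3..2]=011000 (head:     ^)
Step 6: in state A at pos 1, read 0 -> (A,0)->write 1,move L,goto C. Now: state=C, head=0, tape[-3..2]=011010 (head:    ^)
Step 7: in state C at pos 0, read 0 -> (C,0)->write 0,move L,goto D. Now: state=D, head=-1, tape[-3..2]=011010 (head:   ^)
Step 8: in state D at pos -1, read 1 -> (D,1)->write 0,move R,goto A. Now: state=A, head=0, tape[-3..2]=010010 (head:    ^)
Cells containing 1 after step 8: {-2, 1} -> 2 cell(s)

Answer: 2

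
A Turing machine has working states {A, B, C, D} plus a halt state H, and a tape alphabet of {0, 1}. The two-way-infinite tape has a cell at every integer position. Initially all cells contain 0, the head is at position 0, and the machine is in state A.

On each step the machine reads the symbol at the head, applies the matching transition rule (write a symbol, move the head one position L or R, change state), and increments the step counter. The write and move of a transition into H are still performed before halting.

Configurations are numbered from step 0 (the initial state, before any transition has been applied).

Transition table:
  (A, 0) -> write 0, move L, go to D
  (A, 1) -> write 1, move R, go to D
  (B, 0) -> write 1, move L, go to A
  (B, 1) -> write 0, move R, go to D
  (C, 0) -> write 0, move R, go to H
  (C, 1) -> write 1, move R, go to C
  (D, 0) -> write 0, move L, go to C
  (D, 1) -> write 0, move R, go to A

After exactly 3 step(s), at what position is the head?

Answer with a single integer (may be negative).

Answer: -1

Derivation:
Step 1: in state A at pos 0, read 0 -> (A,0)->write 0,move L,goto D. Now: state=D, head=-1, tape[-2..1]=0000 (head:  ^)
Step 2: in state D at pos -1, read 0 -> (D,0)->write 0,move L,goto C. Now: state=C, head=-2, tape[-3..1]=00000 (head:  ^)
Step 3: in state C at pos -2, read 0 -> (C,0)->write 0,move R,goto H. Now: state=H, head=-1, tape[-3..1]=00000 (head:   ^)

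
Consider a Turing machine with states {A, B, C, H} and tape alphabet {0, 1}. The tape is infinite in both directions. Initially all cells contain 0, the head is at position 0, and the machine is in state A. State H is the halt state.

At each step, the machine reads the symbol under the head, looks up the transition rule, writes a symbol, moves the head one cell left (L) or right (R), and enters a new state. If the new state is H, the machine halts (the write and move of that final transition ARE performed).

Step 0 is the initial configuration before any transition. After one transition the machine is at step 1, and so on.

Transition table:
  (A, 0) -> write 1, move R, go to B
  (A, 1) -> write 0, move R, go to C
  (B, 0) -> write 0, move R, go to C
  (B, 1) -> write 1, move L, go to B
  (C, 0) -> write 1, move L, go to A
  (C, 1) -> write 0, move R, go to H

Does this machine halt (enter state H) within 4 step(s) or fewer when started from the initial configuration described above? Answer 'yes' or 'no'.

Step 1: in state A at pos 0, read 0 -> (A,0)->write 1,move R,goto B. Now: state=B, head=1, tape[-1..2]=0100 (head:   ^)
Step 2: in state B at pos 1, read 0 -> (B,0)->write 0,move R,goto C. Now: state=C, head=2, tape[-1..3]=01000 (head:    ^)
Step 3: in state C at pos 2, read 0 -> (C,0)->write 1,move L,goto A. Now: state=A, head=1, tape[-1..3]=01010 (head:   ^)
Step 4: in state A at pos 1, read 0 -> (A,0)->write 1,move R,goto B. Now: state=B, head=2, tape[-1..3]=01110 (head:    ^)
After 4 step(s): state = B (not H) -> not halted within 4 -> no

Answer: no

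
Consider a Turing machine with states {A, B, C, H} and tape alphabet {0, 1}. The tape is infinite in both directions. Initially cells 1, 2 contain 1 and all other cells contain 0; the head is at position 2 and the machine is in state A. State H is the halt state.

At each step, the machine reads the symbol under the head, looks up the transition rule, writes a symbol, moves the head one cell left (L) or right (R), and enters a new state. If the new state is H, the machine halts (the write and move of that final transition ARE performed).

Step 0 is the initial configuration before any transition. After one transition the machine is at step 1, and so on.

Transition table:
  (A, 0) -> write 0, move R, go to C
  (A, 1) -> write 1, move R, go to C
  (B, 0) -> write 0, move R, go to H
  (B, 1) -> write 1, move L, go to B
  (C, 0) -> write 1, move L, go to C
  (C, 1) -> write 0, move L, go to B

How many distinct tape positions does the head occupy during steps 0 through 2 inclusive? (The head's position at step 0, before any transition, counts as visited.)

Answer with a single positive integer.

Answer: 2

Derivation:
Step 1: in state A at pos 2, read 1 -> (A,1)->write 1,move R,goto C. Now: state=C, head=3, tape[0..4]=01100 (head:    ^)
Step 2: in state C at pos 3, read 0 -> (C,0)->write 1,move L,goto C. Now: state=C, head=2, tape[0..4]=01110 (head:   ^)
Head positions at steps 0..2: starting at 2, distinct positions visited = {2, 3} -> 2 position(s)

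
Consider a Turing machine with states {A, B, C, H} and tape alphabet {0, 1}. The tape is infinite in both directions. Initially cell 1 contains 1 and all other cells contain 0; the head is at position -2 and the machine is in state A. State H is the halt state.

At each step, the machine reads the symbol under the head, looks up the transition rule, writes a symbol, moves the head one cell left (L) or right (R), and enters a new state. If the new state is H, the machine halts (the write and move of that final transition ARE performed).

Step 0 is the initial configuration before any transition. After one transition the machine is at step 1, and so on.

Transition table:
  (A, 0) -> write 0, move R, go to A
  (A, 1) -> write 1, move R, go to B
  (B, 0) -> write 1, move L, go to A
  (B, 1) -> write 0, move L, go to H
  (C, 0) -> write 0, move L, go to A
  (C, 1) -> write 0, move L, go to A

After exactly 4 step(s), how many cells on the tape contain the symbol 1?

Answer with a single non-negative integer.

Answer: 1

Derivation:
Step 1: in state A at pos -2, read 0 -> (A,0)->write 0,move R,goto A. Now: state=A, head=-1, tape[-3..2]=000010 (head:   ^)
Step 2: in state A at pos -1, read 0 -> (A,0)->write 0,move R,goto A. Now: state=A, head=0, tape[-3..2]=000010 (head:    ^)
Step 3: in state A at pos 0, read 0 -> (A,0)->write 0,move R,goto A. Now: state=A, head=1, tape[-3..2]=000010 (head:     ^)
Step 4: in state A at pos 1, read 1 -> (A,1)->write 1,move R,goto B. Now: state=B, head=2, tape[-3..3]=0000100 (head:      ^)
Cells containing 1 after step 4: {1} -> 1 cell(s)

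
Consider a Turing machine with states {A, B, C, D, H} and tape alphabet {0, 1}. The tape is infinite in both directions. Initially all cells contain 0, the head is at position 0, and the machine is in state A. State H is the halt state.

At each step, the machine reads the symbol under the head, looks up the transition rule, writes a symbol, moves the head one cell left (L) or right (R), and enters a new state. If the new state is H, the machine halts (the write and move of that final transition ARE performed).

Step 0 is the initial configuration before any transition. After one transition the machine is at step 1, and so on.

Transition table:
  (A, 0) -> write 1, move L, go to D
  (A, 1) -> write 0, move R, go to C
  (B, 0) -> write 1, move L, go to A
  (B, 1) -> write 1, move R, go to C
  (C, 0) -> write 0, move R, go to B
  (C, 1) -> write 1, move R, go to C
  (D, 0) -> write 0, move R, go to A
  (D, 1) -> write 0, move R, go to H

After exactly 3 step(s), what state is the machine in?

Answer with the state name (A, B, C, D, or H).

Answer: C

Derivation:
Step 1: in state A at pos 0, read 0 -> (A,0)->write 1,move L,goto D. Now: state=D, head=-1, tape[-2..1]=0010 (head:  ^)
Step 2: in state D at pos -1, read 0 -> (D,0)->write 0,move R,goto A. Now: state=A, head=0, tape[-2..1]=0010 (head:   ^)
Step 3: in state A at pos 0, read 1 -> (A,1)->write 0,move R,goto C. Now: state=C, head=1, tape[-2..2]=00000 (head:    ^)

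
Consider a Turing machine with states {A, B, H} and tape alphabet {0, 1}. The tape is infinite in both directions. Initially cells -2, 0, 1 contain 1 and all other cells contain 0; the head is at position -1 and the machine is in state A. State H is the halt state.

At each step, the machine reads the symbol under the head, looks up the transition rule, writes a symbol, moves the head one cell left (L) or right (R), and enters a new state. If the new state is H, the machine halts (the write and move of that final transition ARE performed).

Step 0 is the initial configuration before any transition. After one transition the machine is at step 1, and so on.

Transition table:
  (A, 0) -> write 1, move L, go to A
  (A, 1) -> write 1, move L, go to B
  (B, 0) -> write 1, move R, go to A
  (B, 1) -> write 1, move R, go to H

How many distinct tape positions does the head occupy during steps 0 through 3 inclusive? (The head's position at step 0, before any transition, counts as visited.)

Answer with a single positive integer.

Answer: 3

Derivation:
Step 1: in state A at pos -1, read 0 -> (A,0)->write 1,move L,goto A. Now: state=A, head=-2, tape[-3..2]=011110 (head:  ^)
Step 2: in state A at pos -2, read 1 -> (A,1)->write 1,move L,goto B. Now: state=B, head=-3, tape[-4..2]=0011110 (head:  ^)
Step 3: in state B at pos -3, read 0 -> (B,0)->write 1,move R,goto A. Now: state=A, head=-2, tape[-4..2]=0111110 (head:   ^)
Head positions at steps 0..3: starting at -1, distinct positions visited = {-3, -2, -1} -> 3 position(s)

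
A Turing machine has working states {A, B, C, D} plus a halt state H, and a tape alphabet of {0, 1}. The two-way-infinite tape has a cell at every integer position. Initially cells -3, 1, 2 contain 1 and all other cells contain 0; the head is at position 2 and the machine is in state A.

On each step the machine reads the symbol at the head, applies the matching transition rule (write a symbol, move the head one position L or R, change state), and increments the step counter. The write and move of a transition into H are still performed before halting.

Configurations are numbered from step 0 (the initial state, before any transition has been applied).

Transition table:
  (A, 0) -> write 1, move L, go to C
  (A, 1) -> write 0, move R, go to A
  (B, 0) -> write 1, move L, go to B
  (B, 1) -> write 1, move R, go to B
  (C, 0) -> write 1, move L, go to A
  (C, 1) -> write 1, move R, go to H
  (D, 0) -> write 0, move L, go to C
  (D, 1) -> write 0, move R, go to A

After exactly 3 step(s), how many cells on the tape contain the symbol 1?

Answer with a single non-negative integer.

Step 1: in state A at pos 2, read 1 -> (A,1)->write 0,move R,goto A. Now: state=A, head=3, tape[-4..4]=010001000 (head:        ^)
Step 2: in state A at pos 3, read 0 -> (A,0)->write 1,move L,goto C. Now: state=C, head=2, tape[-4..4]=010001010 (head:       ^)
Step 3: in state C at pos 2, read 0 -> (C,0)->write 1,move L,goto A. Now: state=A, head=1, tape[-4..4]=010001110 (head:      ^)
Cells containing 1 after step 3: {-3, 1, 2, 3} -> 4 cell(s)

Answer: 4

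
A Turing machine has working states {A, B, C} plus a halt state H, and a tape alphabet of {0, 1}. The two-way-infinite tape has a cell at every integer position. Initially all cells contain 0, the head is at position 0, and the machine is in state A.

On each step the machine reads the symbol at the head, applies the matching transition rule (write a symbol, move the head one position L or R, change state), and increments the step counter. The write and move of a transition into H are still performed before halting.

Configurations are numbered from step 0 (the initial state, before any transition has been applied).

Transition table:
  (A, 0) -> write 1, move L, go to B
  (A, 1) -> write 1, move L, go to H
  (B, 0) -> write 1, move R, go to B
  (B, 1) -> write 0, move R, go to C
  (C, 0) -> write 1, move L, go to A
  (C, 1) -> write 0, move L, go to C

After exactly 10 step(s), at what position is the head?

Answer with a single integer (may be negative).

Answer: -2

Derivation:
Step 1: in state A at pos 0, read 0 -> (A,0)->write 1,move L,goto B. Now: state=B, head=-1, tape[-2..1]=0010 (head:  ^)
Step 2: in state B at pos -1, read 0 -> (B,0)->write 1,move R,goto B. Now: state=B, head=0, tape[-2..1]=0110 (head:   ^)
Step 3: in state B at pos 0, read 1 -> (B,1)->write 0,move R,goto C. Now: state=C, head=1, tape[-2..2]=01000 (head:    ^)
Step 4: in state C at pos 1, read 0 -> (C,0)->write 1,move L,goto A. Now: state=A, head=0, tape[-2..2]=01010 (head:   ^)
Step 5: in state A at pos 0, read 0 -> (A,0)->write 1,move L,goto B. Now: state=B, head=-1, tape[-2..2]=01110 (head:  ^)
Step 6: in state B at pos -1, read 1 -> (B,1)->write 0,move R,goto C. Now: state=C, head=0, tape[-2..2]=00110 (head:   ^)
Step 7: in state C at pos 0, read 1 -> (C,1)->write 0,move L,goto C. Now: state=C, head=-1, tape[-2..2]=00010 (head:  ^)
Step 8: in state C at pos -1, read 0 -> (C,0)->write 1,move L,goto A. Now: state=A, head=-2, tape[-3..2]=001010 (head:  ^)
Step 9: in state A at pos -2, read 0 -> (A,0)->write 1,move L,goto B. Now: state=B, head=-3, tape[-4..2]=0011010 (head:  ^)
Step 10: in state B at pos -3, read 0 -> (B,0)->write 1,move R,goto B. Now: state=B, head=-2, tape[-4..2]=0111010 (head:   ^)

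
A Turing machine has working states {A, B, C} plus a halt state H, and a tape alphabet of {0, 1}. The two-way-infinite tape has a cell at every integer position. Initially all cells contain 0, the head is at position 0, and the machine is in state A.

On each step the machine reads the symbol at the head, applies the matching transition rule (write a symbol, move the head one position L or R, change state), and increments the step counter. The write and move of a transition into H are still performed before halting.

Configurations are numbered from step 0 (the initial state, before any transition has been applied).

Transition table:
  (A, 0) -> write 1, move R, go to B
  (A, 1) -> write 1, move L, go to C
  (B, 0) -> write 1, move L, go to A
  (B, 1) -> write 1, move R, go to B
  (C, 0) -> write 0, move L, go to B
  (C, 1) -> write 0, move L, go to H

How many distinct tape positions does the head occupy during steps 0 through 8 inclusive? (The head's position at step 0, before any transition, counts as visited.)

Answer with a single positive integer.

Answer: 5

Derivation:
Step 1: in state A at pos 0, read 0 -> (A,0)->write 1,move R,goto B. Now: state=B, head=1, tape[-1..2]=0100 (head:   ^)
Step 2: in state B at pos 1, read 0 -> (B,0)->write 1,move L,goto A. Now: state=A, head=0, tape[-1..2]=0110 (head:  ^)
Step 3: in state A at pos 0, read 1 -> (A,1)->write 1,move L,goto C. Now: state=C, head=-1, tape[-2..2]=00110 (head:  ^)
Step 4: in state C at pos -1, read 0 -> (C,0)->write 0,move L,goto B. Now: state=B, head=-2, tape[-3..2]=000110 (head:  ^)
Step 5: in state B at pos -2, read 0 -> (B,0)->write 1,move L,goto A. Now: state=A, head=-3, tape[-4..2]=0010110 (head:  ^)
Step 6: in state A at pos -3, read 0 -> (A,0)->write 1,move R,goto B. Now: state=B, head=-2, tape[-4..2]=0110110 (head:   ^)
Step 7: in state B at pos -2, read 1 -> (B,1)->write 1,move R,goto B. Now: state=B, head=-1, tape[-4..2]=0110110 (head:    ^)
Step 8: in state B at pos -1, read 0 -> (B,0)->write 1,move L,goto A. Now: state=A, head=-2, tape[-4..2]=0111110 (head:   ^)
Head positions at steps 0..8: starting at 0, distinct positions visited = {-3, -2, -1, 0, 1} -> 5 position(s)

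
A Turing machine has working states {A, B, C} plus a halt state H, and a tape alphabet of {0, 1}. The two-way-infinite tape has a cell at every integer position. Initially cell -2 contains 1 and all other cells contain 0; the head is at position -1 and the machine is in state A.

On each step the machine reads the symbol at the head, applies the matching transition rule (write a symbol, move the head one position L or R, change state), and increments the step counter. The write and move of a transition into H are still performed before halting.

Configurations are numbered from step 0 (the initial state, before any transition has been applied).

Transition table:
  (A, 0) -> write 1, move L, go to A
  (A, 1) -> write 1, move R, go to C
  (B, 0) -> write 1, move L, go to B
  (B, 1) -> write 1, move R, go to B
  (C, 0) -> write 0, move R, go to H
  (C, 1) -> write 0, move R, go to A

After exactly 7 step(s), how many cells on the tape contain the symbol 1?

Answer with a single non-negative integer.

Step 1: in state A at pos -1, read 0 -> (A,0)->write 1,move L,goto A. Now: state=A, head=-2, tape[-3..0]=0110 (head:  ^)
Step 2: in state A at pos -2, read 1 -> (A,1)->write 1,move R,goto C. Now: state=C, head=-1, tape[-3..0]=0110 (head:   ^)
Step 3: in state C at pos -1, read 1 -> (C,1)->write 0,move R,goto A. Now: state=A, head=0, tape[-3..1]=01000 (head:    ^)
Step 4: in state A at pos 0, read 0 -> (A,0)->write 1,move L,goto A. Now: state=A, head=-1, tape[-3..1]=01010 (head:   ^)
Step 5: in state A at pos -1, read 0 -> (A,0)->write 1,move L,goto A. Now: state=A, head=-2, tape[-3..1]=01110 (head:  ^)
Step 6: in state A at pos -2, read 1 -> (A,1)->write 1,move R,goto C. Now: state=C, head=-1, tape[-3..1]=01110 (head:   ^)
Step 7: in state C at pos -1, read 1 -> (C,1)->write 0,move R,goto A. Now: state=A, head=0, tape[-3..1]=01010 (head:    ^)
Cells containing 1 after step 7: {-2, 0} -> 2 cell(s)

Answer: 2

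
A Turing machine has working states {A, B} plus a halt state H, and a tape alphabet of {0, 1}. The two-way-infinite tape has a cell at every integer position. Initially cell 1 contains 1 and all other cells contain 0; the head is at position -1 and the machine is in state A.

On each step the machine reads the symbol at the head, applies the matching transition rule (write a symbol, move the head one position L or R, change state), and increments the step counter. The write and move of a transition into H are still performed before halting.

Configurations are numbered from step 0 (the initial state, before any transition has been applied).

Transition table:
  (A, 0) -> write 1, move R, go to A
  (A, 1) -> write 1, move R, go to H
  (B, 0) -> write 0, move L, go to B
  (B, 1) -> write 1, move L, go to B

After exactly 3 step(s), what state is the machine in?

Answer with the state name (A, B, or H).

Answer: H

Derivation:
Step 1: in state A at pos -1, read 0 -> (A,0)->write 1,move R,goto A. Now: state=A, head=0, tape[-2..2]=01010 (head:   ^)
Step 2: in state A at pos 0, read 0 -> (A,0)->write 1,move R,goto A. Now: state=A, head=1, tape[-2..2]=01110 (head:    ^)
Step 3: in state A at pos 1, read 1 -> (A,1)->write 1,move R,goto H. Now: state=H, head=2, tape[-2..3]=011100 (head:     ^)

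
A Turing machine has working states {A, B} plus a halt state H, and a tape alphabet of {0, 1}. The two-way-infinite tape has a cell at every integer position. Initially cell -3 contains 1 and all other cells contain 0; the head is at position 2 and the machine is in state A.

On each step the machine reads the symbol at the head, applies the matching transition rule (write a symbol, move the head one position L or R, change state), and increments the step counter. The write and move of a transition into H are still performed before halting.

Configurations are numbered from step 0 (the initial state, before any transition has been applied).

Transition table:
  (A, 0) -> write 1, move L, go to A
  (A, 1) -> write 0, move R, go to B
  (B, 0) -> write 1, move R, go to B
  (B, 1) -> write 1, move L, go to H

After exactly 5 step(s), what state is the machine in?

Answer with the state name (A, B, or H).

Step 1: in state A at pos 2, read 0 -> (A,0)->write 1,move L,goto A. Now: state=A, head=1, tape[-4..3]=01000010 (head:      ^)
Step 2: in state A at pos 1, read 0 -> (A,0)->write 1,move L,goto A. Now: state=A, head=0, tape[-4..3]=01000110 (head:     ^)
Step 3: in state A at pos 0, read 0 -> (A,0)->write 1,move L,goto A. Now: state=A, head=-1, tape[-4..3]=01001110 (head:    ^)
Step 4: in state A at pos -1, read 0 -> (A,0)->write 1,move L,goto A. Now: state=A, head=-2, tape[-4..3]=01011110 (head:   ^)
Step 5: in state A at pos -2, read 0 -> (A,0)->write 1,move L,goto A. Now: state=A, head=-3, tape[-4..3]=01111110 (head:  ^)

Answer: A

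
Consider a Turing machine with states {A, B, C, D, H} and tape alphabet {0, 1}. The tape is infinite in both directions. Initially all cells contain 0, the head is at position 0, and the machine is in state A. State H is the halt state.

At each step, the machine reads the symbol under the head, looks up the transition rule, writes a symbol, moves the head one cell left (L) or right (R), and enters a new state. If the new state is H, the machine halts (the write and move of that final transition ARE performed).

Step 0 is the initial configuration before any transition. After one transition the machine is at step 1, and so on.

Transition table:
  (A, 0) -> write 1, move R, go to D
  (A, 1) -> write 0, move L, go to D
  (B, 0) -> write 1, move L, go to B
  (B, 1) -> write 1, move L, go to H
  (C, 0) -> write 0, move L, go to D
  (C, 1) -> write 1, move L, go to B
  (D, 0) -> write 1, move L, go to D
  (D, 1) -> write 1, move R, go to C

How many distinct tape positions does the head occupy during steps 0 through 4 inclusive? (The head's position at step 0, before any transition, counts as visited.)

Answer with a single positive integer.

Answer: 2

Derivation:
Step 1: in state A at pos 0, read 0 -> (A,0)->write 1,move R,goto D. Now: state=D, head=1, tape[-1..2]=0100 (head:   ^)
Step 2: in state D at pos 1, read 0 -> (D,0)->write 1,move L,goto D. Now: state=D, head=0, tape[-1..2]=0110 (head:  ^)
Step 3: in state D at pos 0, read 1 -> (D,1)->write 1,move R,goto C. Now: state=C, head=1, tape[-1..2]=0110 (head:   ^)
Step 4: in state C at pos 1, read 1 -> (C,1)->write 1,move L,goto B. Now: state=B, head=0, tape[-1..2]=0110 (head:  ^)
Head positions at steps 0..4: starting at 0, distinct positions visited = {0, 1} -> 2 position(s)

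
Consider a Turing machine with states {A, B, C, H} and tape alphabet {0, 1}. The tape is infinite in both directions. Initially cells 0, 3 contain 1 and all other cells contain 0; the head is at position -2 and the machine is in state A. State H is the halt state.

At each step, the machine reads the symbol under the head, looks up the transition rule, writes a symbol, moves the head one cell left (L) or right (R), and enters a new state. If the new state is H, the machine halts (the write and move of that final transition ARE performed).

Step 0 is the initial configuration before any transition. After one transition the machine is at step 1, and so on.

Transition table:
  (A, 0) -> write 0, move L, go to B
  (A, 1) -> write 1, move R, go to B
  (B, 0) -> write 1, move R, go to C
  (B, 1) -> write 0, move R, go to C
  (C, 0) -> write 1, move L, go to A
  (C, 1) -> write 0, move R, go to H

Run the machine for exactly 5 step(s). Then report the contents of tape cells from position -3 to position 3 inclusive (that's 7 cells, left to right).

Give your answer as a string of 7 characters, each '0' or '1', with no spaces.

Answer: 1001001

Derivation:
Step 1: in state A at pos -2, read 0 -> (A,0)->write 0,move L,goto B. Now: state=B, head=-3, tape[-4..4]=000010010 (head:  ^)
Step 2: in state B at pos -3, read 0 -> (B,0)->write 1,move R,goto C. Now: state=C, head=-2, tape[-4..4]=010010010 (head:   ^)
Step 3: in state C at pos -2, read 0 -> (C,0)->write 1,move L,goto A. Now: state=A, head=-3, tape[-4..4]=011010010 (head:  ^)
Step 4: in state A at pos -3, read 1 -> (A,1)->write 1,move R,goto B. Now: state=B, head=-2, tape[-4..4]=011010010 (head:   ^)
Step 5: in state B at pos -2, read 1 -> (B,1)->write 0,move R,goto C. Now: state=C, head=-1, tape[-4..4]=010010010 (head:    ^)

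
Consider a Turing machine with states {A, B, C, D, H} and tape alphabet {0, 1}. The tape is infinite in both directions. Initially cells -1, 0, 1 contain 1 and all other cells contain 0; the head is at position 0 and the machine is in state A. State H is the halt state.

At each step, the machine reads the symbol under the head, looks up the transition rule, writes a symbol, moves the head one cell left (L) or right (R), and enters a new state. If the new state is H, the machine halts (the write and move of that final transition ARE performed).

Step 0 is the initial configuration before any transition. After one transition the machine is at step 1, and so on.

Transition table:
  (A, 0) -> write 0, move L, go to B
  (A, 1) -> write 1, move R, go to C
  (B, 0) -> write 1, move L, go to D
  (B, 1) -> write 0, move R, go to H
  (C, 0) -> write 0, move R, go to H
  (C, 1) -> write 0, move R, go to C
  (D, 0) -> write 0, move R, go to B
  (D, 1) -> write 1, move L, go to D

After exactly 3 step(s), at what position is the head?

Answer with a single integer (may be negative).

Answer: 3

Derivation:
Step 1: in state A at pos 0, read 1 -> (A,1)->write 1,move R,goto C. Now: state=C, head=1, tape[-2..2]=01110 (head:    ^)
Step 2: in state C at pos 1, read 1 -> (C,1)->write 0,move R,goto C. Now: state=C, head=2, tape[-2..3]=011000 (head:     ^)
Step 3: in state C at pos 2, read 0 -> (C,0)->write 0,move R,goto H. Now: state=H, head=3, tape[-2..4]=0110000 (head:      ^)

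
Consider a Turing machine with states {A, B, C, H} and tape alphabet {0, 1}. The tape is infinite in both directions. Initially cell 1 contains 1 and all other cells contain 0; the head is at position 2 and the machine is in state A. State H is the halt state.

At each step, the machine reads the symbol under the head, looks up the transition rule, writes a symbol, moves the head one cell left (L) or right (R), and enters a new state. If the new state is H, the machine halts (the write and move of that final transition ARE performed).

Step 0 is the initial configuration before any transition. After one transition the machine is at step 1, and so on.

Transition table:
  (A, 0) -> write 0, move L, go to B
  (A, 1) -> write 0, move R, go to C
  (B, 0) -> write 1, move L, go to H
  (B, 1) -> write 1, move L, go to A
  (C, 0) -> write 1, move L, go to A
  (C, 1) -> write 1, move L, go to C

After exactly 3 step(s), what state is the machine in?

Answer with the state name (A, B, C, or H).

Answer: B

Derivation:
Step 1: in state A at pos 2, read 0 -> (A,0)->write 0,move L,goto B. Now: state=B, head=1, tape[0..3]=0100 (head:  ^)
Step 2: in state B at pos 1, read 1 -> (B,1)->write 1,move L,goto A. Now: state=A, head=0, tape[-1..3]=00100 (head:  ^)
Step 3: in state A at pos 0, read 0 -> (A,0)->write 0,move L,goto B. Now: state=B, head=-1, tape[-2..3]=000100 (head:  ^)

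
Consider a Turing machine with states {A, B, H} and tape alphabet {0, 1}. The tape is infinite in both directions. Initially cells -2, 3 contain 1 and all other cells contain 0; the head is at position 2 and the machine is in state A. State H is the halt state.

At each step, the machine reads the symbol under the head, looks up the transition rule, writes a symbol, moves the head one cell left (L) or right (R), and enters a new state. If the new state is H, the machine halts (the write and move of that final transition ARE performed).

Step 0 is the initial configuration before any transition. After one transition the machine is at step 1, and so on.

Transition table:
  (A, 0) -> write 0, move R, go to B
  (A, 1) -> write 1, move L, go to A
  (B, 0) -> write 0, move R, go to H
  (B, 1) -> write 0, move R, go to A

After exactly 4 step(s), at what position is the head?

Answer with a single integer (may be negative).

Answer: 6

Derivation:
Step 1: in state A at pos 2, read 0 -> (A,0)->write 0,move R,goto B. Now: state=B, head=3, tape[-3..4]=01000010 (head:       ^)
Step 2: in state B at pos 3, read 1 -> (B,1)->write 0,move R,goto A. Now: state=A, head=4, tape[-3..5]=010000000 (head:        ^)
Step 3: in state A at pos 4, read 0 -> (A,0)->write 0,move R,goto B. Now: state=B, head=5, tape[-3..6]=0100000000 (head:         ^)
Step 4: in state B at pos 5, read 0 -> (B,0)->write 0,move R,goto H. Now: state=H, head=6, tape[-3..7]=01000000000 (head:          ^)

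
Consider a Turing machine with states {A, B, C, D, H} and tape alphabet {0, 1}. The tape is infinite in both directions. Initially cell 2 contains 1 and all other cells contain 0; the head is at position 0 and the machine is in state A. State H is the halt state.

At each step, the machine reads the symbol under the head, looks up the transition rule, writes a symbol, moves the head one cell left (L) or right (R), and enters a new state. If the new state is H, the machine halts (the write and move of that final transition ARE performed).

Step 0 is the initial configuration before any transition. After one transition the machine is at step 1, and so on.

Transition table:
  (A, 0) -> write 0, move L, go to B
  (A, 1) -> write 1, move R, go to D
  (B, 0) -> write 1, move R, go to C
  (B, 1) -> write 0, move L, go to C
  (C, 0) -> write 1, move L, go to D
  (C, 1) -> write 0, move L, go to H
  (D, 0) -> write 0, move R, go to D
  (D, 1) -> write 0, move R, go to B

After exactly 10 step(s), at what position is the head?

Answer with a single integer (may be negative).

Answer: 0

Derivation:
Step 1: in state A at pos 0, read 0 -> (A,0)->write 0,move L,goto B. Now: state=B, head=-1, tape[-2..3]=000010 (head:  ^)
Step 2: in state B at pos -1, read 0 -> (B,0)->write 1,move R,goto C. Now: state=C, head=0, tape[-2..3]=010010 (head:   ^)
Step 3: in state C at pos 0, read 0 -> (C,0)->write 1,move L,goto D. Now: state=D, head=-1, tape[-2..3]=011010 (head:  ^)
Step 4: in state D at pos -1, read 1 -> (D,1)->write 0,move R,goto B. Now: state=B, head=0, tape[-2..3]=001010 (head:   ^)
Step 5: in state B at pos 0, read 1 -> (B,1)->write 0,move L,goto C. Now: state=C, head=-1, tape[-2..3]=000010 (head:  ^)
Step 6: in state C at pos -1, read 0 -> (C,0)->write 1,move L,goto D. Now: state=D, head=-2, tape[-3..3]=0010010 (head:  ^)
Step 7: in state D at pos -2, read 0 -> (D,0)->write 0,move R,goto D. Now: state=D, head=-1, tape[-3..3]=0010010 (head:   ^)
Step 8: in state D at pos -1, read 1 -> (D,1)->write 0,move R,goto B. Now: state=B, head=0, tape[-3..3]=0000010 (head:    ^)
Step 9: in state B at pos 0, read 0 -> (B,0)->write 1,move R,goto C. Now: state=C, head=1, tape[-3..3]=0001010 (head:     ^)
Step 10: in state C at pos 1, read 0 -> (C,0)->write 1,move L,goto D. Now: state=D, head=0, tape[-3..3]=0001110 (head:    ^)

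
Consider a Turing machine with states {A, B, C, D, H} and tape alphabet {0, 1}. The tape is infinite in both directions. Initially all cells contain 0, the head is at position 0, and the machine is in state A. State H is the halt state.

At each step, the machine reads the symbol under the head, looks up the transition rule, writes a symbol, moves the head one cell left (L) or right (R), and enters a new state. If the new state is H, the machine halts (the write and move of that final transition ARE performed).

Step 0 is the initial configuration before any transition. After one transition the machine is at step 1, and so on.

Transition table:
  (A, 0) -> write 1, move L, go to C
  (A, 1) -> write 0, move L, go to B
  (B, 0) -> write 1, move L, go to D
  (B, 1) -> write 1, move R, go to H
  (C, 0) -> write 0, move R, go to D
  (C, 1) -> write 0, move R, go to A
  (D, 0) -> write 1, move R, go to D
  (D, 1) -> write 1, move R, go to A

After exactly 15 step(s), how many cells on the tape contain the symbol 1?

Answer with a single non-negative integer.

Answer: 1

Derivation:
Step 1: in state A at pos 0, read 0 -> (A,0)->write 1,move L,goto C. Now: state=C, head=-1, tape[-2..1]=0010 (head:  ^)
Step 2: in state C at pos -1, read 0 -> (C,0)->write 0,move R,goto D. Now: state=D, head=0, tape[-2..1]=0010 (head:   ^)
Step 3: in state D at pos 0, read 1 -> (D,1)->write 1,move R,goto A. Now: state=A, head=1, tape[-2..2]=00100 (head:    ^)
Step 4: in state A at pos 1, read 0 -> (A,0)->write 1,move L,goto C. Now: state=C, head=0, tape[-2..2]=00110 (head:   ^)
Step 5: in state C at pos 0, read 1 -> (C,1)->write 0,move R,goto A. Now: state=A, head=1, tape[-2..2]=00010 (head:    ^)
Step 6: in state A at pos 1, read 1 -> (A,1)->write 0,move L,goto B. Now: state=B, head=0, tape[-2..2]=00000 (head:   ^)
Step 7: in state B at pos 0, read 0 -> (B,0)->write 1,move L,goto D. Now: state=D, head=-1, tape[-2..2]=00100 (head:  ^)
Step 8: in state D at pos -1, read 0 -> (D,0)->write 1,move R,goto D. Now: state=D, head=0, tape[-2..2]=01100 (head:   ^)
Step 9: in state D at pos 0, read 1 -> (D,1)->write 1,move R,goto A. Now: state=A, head=1, tape[-2..2]=01100 (head:    ^)
Step 10: in state A at pos 1, read 0 -> (A,0)->write 1,move L,goto C. Now: state=C, head=0, tape[-2..2]=01110 (head:   ^)
Step 11: in state C at pos 0, read 1 -> (C,1)->write 0,move R,goto A. Now: state=A, head=1, tape[-2..2]=01010 (head:    ^)
Step 12: in state A at pos 1, read 1 -> (A,1)->write 0,move L,goto B. Now: state=B, head=0, tape[-2..2]=01000 (head:   ^)
Step 13: in state B at pos 0, read 0 -> (B,0)->write 1,move L,goto D. Now: state=D, head=-1, tape[-2..2]=01100 (head:  ^)
Step 14: in state D at pos -1, read 1 -> (D,1)->write 1,move R,goto A. Now: state=A, head=0, tape[-2..2]=01100 (head:   ^)
Step 15: in state A at pos 0, read 1 -> (A,1)->write 0,move L,goto B. Now: state=B, head=-1, tape[-2..2]=01000 (head:  ^)
Cells containing 1 after step 15: {-1} -> 1 cell(s)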